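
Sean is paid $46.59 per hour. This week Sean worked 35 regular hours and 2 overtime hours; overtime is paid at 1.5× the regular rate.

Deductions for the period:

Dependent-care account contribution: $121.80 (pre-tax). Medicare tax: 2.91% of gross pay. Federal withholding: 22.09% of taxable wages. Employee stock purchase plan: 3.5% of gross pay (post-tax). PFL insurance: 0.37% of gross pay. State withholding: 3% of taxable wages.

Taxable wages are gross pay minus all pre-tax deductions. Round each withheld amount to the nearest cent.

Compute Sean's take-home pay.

$1,114.95

Regular pay: 35 × $46.59 = $1,630.65
Overtime pay: 2 × $46.59 × 1.5 = $139.77
Gross pay = $1,630.65 + $139.77 = $1,770.42
Dependent-care account contribution: $121.80
Taxable wages = $1,770.42 − $121.80 = $1,648.62
State withholding: $1,648.62 × 0.03 = $49.46
Federal withholding: $1,648.62 × 0.2209 = $364.18
Medicare tax: $1,770.42 × 0.0291 = $51.52
PFL insurance: $1,770.42 × 0.0037 = $6.55
Employee stock purchase plan: $1,770.42 × 0.035 = $61.96
Total deductions = $121.80 + $49.46 + $364.18 + $51.52 + $6.55 + $61.96 = $655.47
Net pay = $1,770.42 − $655.47 = $1,114.95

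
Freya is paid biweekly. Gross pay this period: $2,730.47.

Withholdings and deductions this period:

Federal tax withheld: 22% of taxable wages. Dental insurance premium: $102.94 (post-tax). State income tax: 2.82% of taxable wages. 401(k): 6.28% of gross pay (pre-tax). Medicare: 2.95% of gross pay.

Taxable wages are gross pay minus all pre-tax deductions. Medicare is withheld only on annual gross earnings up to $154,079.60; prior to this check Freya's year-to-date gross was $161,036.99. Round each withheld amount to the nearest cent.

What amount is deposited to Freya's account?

$1,820.92

401(k): $2,730.47 × 0.0628 = $171.47
Taxable wages = $2,730.47 − $171.47 = $2,559.00
State income tax: $2,559.00 × 0.0282 = $72.16
Federal tax withheld: $2,559.00 × 0.22 = $562.98
Medicare: annual cap $154,079.60 already reached (YTD $161,036.99), so $0.00
Dental insurance premium: $102.94
Total deductions = $171.47 + $72.16 + $562.98 + $0.00 + $102.94 = $909.55
Net pay = $2,730.47 − $909.55 = $1,820.92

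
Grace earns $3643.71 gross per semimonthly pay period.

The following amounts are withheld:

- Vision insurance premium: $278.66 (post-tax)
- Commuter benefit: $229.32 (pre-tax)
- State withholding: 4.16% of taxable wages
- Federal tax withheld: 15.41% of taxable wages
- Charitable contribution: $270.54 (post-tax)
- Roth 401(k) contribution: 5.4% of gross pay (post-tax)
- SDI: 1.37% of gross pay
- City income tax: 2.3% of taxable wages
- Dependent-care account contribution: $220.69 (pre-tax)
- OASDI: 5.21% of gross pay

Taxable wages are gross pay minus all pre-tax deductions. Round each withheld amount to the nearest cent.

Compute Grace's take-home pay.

Commuter benefit: $229.32
Dependent-care account contribution: $220.69
Pre-tax total = $229.32 + $220.69 = $450.01
Taxable wages = $3643.71 − $450.01 = $3193.70
City income tax: $3193.70 × 0.023 = $73.46
State withholding: $3193.70 × 0.0416 = $132.86
Federal tax withheld: $3193.70 × 0.1541 = $492.15
SDI: $3643.71 × 0.0137 = $49.92
OASDI: $3643.71 × 0.0521 = $189.84
Charitable contribution: $270.54
Roth 401(k) contribution: $3643.71 × 0.054 = $196.76
Vision insurance premium: $278.66
Total deductions = $229.32 + $220.69 + $73.46 + $132.86 + $492.15 + $49.92 + $189.84 + $270.54 + $196.76 + $278.66 = $2134.20
Net pay = $3643.71 − $2134.20 = $1509.51

$1509.51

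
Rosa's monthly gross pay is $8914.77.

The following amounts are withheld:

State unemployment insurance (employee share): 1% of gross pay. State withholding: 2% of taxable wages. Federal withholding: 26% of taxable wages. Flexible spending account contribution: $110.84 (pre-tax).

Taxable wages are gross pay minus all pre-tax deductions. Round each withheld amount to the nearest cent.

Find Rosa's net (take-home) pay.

Flexible spending account contribution: $110.84
Taxable wages = $8914.77 − $110.84 = $8803.93
Federal withholding: $8803.93 × 0.26 = $2289.02
State withholding: $8803.93 × 0.02 = $176.08
State unemployment insurance (employee share): $8914.77 × 0.01 = $89.15
Total deductions = $110.84 + $2289.02 + $176.08 + $89.15 = $2665.09
Net pay = $8914.77 − $2665.09 = $6249.68

$6249.68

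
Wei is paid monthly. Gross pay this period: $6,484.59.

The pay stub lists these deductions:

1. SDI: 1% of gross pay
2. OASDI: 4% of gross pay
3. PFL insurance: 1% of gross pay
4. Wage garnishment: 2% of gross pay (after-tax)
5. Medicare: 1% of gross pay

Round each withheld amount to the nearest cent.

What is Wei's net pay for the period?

OASDI: $6,484.59 × 0.04 = $259.38
PFL insurance: $6,484.59 × 0.01 = $64.85
Medicare: $6,484.59 × 0.01 = $64.85
SDI: $6,484.59 × 0.01 = $64.85
Wage garnishment: $6,484.59 × 0.02 = $129.69
Total deductions = $259.38 + $64.85 + $64.85 + $64.85 + $129.69 = $583.62
Net pay = $6,484.59 − $583.62 = $5,900.97

$5,900.97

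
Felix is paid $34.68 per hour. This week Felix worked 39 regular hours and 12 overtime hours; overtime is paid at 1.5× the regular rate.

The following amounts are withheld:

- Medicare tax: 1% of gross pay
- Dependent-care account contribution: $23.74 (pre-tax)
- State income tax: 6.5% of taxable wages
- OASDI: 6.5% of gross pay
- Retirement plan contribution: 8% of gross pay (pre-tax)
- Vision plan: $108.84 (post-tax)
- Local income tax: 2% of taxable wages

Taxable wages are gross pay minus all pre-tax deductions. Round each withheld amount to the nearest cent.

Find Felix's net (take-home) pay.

Regular pay: 39 × $34.68 = $1352.52
Overtime pay: 12 × $34.68 × 1.5 = $624.24
Gross pay = $1352.52 + $624.24 = $1976.76
Dependent-care account contribution: $23.74
Retirement plan contribution: $1976.76 × 0.08 = $158.14
Pre-tax total = $23.74 + $158.14 = $181.88
Taxable wages = $1976.76 − $181.88 = $1794.88
State income tax: $1794.88 × 0.065 = $116.67
Local income tax: $1794.88 × 0.02 = $35.90
Medicare tax: $1976.76 × 0.01 = $19.77
OASDI: $1976.76 × 0.065 = $128.49
Vision plan: $108.84
Total deductions = $23.74 + $158.14 + $116.67 + $35.90 + $19.77 + $128.49 + $108.84 = $591.55
Net pay = $1976.76 − $591.55 = $1385.21

$1385.21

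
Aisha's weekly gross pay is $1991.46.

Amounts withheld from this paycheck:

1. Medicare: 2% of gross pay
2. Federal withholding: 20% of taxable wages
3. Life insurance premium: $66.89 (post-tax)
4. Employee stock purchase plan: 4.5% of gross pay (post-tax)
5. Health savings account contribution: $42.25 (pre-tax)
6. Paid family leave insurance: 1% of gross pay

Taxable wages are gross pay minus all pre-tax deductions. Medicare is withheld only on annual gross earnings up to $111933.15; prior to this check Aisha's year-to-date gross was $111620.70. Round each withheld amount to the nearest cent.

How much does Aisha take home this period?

Health savings account contribution: $42.25
Taxable wages = $1991.46 − $42.25 = $1949.21
Federal withholding: $1949.21 × 0.2 = $389.84
Paid family leave insurance: $1991.46 × 0.01 = $19.91
Medicare: only $111933.15 − $111620.70 = $312.45 of this check is subject → $312.45 × 0.02 = $6.25
Life insurance premium: $66.89
Employee stock purchase plan: $1991.46 × 0.045 = $89.62
Total deductions = $42.25 + $389.84 + $19.91 + $6.25 + $66.89 + $89.62 = $614.76
Net pay = $1991.46 − $614.76 = $1376.70

$1376.70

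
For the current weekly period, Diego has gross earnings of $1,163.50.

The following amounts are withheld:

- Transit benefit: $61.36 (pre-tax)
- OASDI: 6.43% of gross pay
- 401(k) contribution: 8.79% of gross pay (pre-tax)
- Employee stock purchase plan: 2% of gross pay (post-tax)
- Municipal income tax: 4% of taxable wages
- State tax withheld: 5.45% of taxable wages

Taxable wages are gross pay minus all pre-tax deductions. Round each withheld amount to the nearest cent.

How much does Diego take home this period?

Transit benefit: $61.36
401(k) contribution: $1,163.50 × 0.0879 = $102.27
Pre-tax total = $61.36 + $102.27 = $163.63
Taxable wages = $1,163.50 − $163.63 = $999.87
State tax withheld: $999.87 × 0.0545 = $54.49
Municipal income tax: $999.87 × 0.04 = $39.99
OASDI: $1,163.50 × 0.0643 = $74.81
Employee stock purchase plan: $1,163.50 × 0.02 = $23.27
Total deductions = $61.36 + $102.27 + $54.49 + $39.99 + $74.81 + $23.27 = $356.19
Net pay = $1,163.50 − $356.19 = $807.31

$807.31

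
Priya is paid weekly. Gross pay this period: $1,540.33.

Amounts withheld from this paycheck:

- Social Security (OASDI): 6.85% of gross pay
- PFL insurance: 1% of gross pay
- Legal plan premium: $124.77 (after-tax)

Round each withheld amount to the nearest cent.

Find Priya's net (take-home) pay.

Social Security (OASDI): $1,540.33 × 0.0685 = $105.51
PFL insurance: $1,540.33 × 0.01 = $15.40
Legal plan premium: $124.77
Total deductions = $105.51 + $15.40 + $124.77 = $245.68
Net pay = $1,540.33 − $245.68 = $1,294.65

$1,294.65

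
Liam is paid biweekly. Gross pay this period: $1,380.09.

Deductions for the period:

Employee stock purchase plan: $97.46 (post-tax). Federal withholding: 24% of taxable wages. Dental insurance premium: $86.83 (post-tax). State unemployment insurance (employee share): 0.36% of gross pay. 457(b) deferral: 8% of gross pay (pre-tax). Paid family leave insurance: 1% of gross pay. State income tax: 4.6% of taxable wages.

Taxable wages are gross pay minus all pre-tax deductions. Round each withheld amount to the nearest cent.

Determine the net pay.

$703.49

457(b) deferral: $1,380.09 × 0.08 = $110.41
Taxable wages = $1,380.09 − $110.41 = $1,269.68
Federal withholding: $1,269.68 × 0.24 = $304.72
State income tax: $1,269.68 × 0.046 = $58.41
Paid family leave insurance: $1,380.09 × 0.01 = $13.80
State unemployment insurance (employee share): $1,380.09 × 0.0036 = $4.97
Employee stock purchase plan: $97.46
Dental insurance premium: $86.83
Total deductions = $110.41 + $304.72 + $58.41 + $13.80 + $4.97 + $97.46 + $86.83 = $676.60
Net pay = $1,380.09 − $676.60 = $703.49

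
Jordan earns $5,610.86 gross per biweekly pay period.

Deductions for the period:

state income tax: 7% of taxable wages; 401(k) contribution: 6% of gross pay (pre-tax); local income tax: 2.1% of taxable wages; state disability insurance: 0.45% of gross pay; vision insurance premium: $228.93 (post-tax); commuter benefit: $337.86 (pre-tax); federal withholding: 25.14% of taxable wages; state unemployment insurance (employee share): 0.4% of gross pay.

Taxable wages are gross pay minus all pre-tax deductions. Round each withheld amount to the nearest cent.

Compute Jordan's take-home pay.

Commuter benefit: $337.86
401(k) contribution: $5,610.86 × 0.06 = $336.65
Pre-tax total = $337.86 + $336.65 = $674.51
Taxable wages = $5,610.86 − $674.51 = $4,936.35
State income tax: $4,936.35 × 0.07 = $345.54
Local income tax: $4,936.35 × 0.021 = $103.66
Federal withholding: $4,936.35 × 0.2514 = $1,241.00
State disability insurance: $5,610.86 × 0.0045 = $25.25
State unemployment insurance (employee share): $5,610.86 × 0.004 = $22.44
Vision insurance premium: $228.93
Total deductions = $337.86 + $336.65 + $345.54 + $103.66 + $1,241.00 + $25.25 + $22.44 + $228.93 = $2,641.33
Net pay = $5,610.86 − $2,641.33 = $2,969.53

$2,969.53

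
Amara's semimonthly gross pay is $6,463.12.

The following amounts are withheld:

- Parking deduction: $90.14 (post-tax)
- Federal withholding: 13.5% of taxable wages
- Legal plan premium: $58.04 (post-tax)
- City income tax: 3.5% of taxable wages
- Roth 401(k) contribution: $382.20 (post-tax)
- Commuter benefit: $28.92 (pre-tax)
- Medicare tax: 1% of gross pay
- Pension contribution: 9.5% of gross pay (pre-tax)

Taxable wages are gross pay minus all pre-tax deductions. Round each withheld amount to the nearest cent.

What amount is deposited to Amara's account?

Pension contribution: $6,463.12 × 0.095 = $614.00
Commuter benefit: $28.92
Pre-tax total = $614.00 + $28.92 = $642.92
Taxable wages = $6,463.12 − $642.92 = $5,820.20
Federal withholding: $5,820.20 × 0.135 = $785.73
City income tax: $5,820.20 × 0.035 = $203.71
Medicare tax: $6,463.12 × 0.01 = $64.63
Legal plan premium: $58.04
Roth 401(k) contribution: $382.20
Parking deduction: $90.14
Total deductions = $614.00 + $28.92 + $785.73 + $203.71 + $64.63 + $58.04 + $382.20 + $90.14 = $2,227.37
Net pay = $6,463.12 − $2,227.37 = $4,235.75

$4,235.75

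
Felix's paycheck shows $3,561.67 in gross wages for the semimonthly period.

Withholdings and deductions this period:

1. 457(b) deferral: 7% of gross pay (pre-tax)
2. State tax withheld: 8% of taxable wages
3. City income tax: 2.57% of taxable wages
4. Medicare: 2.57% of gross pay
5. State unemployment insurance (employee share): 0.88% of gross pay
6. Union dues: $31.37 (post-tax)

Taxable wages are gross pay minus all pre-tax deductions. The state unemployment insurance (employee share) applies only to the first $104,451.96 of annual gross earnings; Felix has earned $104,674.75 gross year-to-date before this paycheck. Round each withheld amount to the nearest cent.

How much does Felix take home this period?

457(b) deferral: $3,561.67 × 0.07 = $249.32
Taxable wages = $3,561.67 − $249.32 = $3,312.35
State tax withheld: $3,312.35 × 0.08 = $264.99
City income tax: $3,312.35 × 0.0257 = $85.13
State unemployment insurance (employee share): annual cap $104,451.96 already reached (YTD $104,674.75), so $0.00
Medicare: $3,561.67 × 0.0257 = $91.53
Union dues: $31.37
Total deductions = $249.32 + $264.99 + $85.13 + $0.00 + $91.53 + $31.37 = $722.34
Net pay = $3,561.67 − $722.34 = $2,839.33

$2,839.33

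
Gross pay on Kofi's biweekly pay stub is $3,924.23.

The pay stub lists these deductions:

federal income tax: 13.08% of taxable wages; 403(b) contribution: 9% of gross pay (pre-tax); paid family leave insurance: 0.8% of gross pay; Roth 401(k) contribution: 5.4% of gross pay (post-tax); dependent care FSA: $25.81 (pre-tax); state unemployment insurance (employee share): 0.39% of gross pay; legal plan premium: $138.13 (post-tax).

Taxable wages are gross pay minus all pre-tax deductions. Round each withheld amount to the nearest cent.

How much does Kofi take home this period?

$2,684.79

Dependent care FSA: $25.81
403(b) contribution: $3,924.23 × 0.09 = $353.18
Pre-tax total = $25.81 + $353.18 = $378.99
Taxable wages = $3,924.23 − $378.99 = $3,545.24
Federal income tax: $3,545.24 × 0.1308 = $463.72
Paid family leave insurance: $3,924.23 × 0.008 = $31.39
State unemployment insurance (employee share): $3,924.23 × 0.0039 = $15.30
Legal plan premium: $138.13
Roth 401(k) contribution: $3,924.23 × 0.054 = $211.91
Total deductions = $25.81 + $353.18 + $463.72 + $31.39 + $15.30 + $138.13 + $211.91 = $1,239.44
Net pay = $3,924.23 − $1,239.44 = $2,684.79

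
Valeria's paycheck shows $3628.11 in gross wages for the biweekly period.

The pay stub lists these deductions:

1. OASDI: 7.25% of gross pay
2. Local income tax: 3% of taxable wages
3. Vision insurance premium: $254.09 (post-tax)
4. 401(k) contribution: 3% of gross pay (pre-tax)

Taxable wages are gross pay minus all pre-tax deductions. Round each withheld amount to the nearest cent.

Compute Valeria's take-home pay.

401(k) contribution: $3628.11 × 0.03 = $108.84
Taxable wages = $3628.11 − $108.84 = $3519.27
Local income tax: $3519.27 × 0.03 = $105.58
OASDI: $3628.11 × 0.0725 = $263.04
Vision insurance premium: $254.09
Total deductions = $108.84 + $105.58 + $263.04 + $254.09 = $731.55
Net pay = $3628.11 − $731.55 = $2896.56

$2896.56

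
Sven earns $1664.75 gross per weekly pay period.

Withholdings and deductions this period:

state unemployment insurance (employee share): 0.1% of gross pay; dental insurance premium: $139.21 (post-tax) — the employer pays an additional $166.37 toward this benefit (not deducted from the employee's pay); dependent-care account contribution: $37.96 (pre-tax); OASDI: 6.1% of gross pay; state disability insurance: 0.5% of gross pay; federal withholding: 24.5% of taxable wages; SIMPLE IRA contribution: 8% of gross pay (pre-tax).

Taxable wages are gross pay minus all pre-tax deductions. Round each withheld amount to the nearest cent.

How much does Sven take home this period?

$876.94

SIMPLE IRA contribution: $1664.75 × 0.08 = $133.18
Dependent-care account contribution: $37.96
Pre-tax total = $133.18 + $37.96 = $171.14
Taxable wages = $1664.75 − $171.14 = $1493.61
Federal withholding: $1493.61 × 0.245 = $365.93
OASDI: $1664.75 × 0.061 = $101.55
State unemployment insurance (employee share): $1664.75 × 0.001 = $1.66
State disability insurance: $1664.75 × 0.005 = $8.32
Dental insurance premium: $139.21
(Employer's $166.37 toward dental insurance premium is not withheld from the employee.)
Total deductions = $133.18 + $37.96 + $365.93 + $101.55 + $1.66 + $8.32 + $139.21 = $787.81
Net pay = $1664.75 − $787.81 = $876.94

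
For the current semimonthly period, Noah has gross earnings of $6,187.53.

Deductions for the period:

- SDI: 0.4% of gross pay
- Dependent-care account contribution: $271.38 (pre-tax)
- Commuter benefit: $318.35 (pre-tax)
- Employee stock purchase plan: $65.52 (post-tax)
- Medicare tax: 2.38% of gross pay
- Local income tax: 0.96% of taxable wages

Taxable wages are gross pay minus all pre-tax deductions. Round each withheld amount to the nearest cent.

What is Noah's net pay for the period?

$5,306.53

Dependent-care account contribution: $271.38
Commuter benefit: $318.35
Pre-tax total = $271.38 + $318.35 = $589.73
Taxable wages = $6,187.53 − $589.73 = $5,597.80
Local income tax: $5,597.80 × 0.0096 = $53.74
SDI: $6,187.53 × 0.004 = $24.75
Medicare tax: $6,187.53 × 0.0238 = $147.26
Employee stock purchase plan: $65.52
Total deductions = $271.38 + $318.35 + $53.74 + $24.75 + $147.26 + $65.52 = $881.00
Net pay = $6,187.53 − $881.00 = $5,306.53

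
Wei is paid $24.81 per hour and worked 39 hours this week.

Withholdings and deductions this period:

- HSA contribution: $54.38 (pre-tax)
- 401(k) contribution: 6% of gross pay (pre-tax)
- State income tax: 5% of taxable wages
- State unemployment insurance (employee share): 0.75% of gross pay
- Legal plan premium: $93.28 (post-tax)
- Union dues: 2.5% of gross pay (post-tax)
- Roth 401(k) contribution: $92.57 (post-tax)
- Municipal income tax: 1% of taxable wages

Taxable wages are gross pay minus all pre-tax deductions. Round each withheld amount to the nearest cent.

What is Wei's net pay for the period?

$586.54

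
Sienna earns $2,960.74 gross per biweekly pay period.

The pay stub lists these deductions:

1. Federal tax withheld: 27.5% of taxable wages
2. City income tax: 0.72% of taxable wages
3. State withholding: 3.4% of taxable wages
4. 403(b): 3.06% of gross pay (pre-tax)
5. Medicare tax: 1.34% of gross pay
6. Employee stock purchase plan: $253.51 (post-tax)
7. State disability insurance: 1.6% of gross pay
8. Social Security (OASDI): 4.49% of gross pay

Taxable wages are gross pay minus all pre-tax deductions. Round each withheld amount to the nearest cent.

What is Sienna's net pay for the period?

403(b): $2,960.74 × 0.0306 = $90.60
Taxable wages = $2,960.74 − $90.60 = $2,870.14
City income tax: $2,870.14 × 0.0072 = $20.67
State withholding: $2,870.14 × 0.034 = $97.58
Federal tax withheld: $2,870.14 × 0.275 = $789.29
State disability insurance: $2,960.74 × 0.016 = $47.37
Medicare tax: $2,960.74 × 0.0134 = $39.67
Social Security (OASDI): $2,960.74 × 0.0449 = $132.94
Employee stock purchase plan: $253.51
Total deductions = $90.60 + $20.67 + $97.58 + $789.29 + $47.37 + $39.67 + $132.94 + $253.51 = $1,471.63
Net pay = $2,960.74 − $1,471.63 = $1,489.11

$1,489.11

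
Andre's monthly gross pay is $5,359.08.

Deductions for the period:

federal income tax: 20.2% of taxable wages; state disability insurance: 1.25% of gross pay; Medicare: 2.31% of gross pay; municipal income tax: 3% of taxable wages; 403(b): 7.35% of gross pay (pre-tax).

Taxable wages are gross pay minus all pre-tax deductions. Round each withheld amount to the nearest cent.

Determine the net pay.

403(b): $5,359.08 × 0.0735 = $393.89
Taxable wages = $5,359.08 − $393.89 = $4,965.19
Federal income tax: $4,965.19 × 0.202 = $1,002.97
Municipal income tax: $4,965.19 × 0.03 = $148.96
Medicare: $5,359.08 × 0.0231 = $123.79
State disability insurance: $5,359.08 × 0.0125 = $66.99
Total deductions = $393.89 + $1,002.97 + $148.96 + $123.79 + $66.99 = $1,736.60
Net pay = $5,359.08 − $1,736.60 = $3,622.48

$3,622.48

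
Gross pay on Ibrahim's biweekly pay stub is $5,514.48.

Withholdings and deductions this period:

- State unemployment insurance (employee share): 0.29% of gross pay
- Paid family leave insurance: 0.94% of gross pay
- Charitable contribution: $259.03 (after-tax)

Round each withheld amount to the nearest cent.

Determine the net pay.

$5,187.62

Paid family leave insurance: $5,514.48 × 0.0094 = $51.84
State unemployment insurance (employee share): $5,514.48 × 0.0029 = $15.99
Charitable contribution: $259.03
Total deductions = $51.84 + $15.99 + $259.03 = $326.86
Net pay = $5,514.48 − $326.86 = $5,187.62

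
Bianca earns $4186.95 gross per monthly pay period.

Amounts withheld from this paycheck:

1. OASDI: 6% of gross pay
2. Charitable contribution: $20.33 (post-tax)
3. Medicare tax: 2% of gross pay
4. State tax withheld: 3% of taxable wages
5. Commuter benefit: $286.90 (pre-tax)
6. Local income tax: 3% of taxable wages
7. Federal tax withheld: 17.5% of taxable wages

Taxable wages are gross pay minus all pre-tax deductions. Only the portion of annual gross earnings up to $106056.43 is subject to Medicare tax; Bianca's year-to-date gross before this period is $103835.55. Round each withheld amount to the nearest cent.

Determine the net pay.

$2667.57

Commuter benefit: $286.90
Taxable wages = $4186.95 − $286.90 = $3900.05
Federal tax withheld: $3900.05 × 0.175 = $682.51
State tax withheld: $3900.05 × 0.03 = $117.00
Local income tax: $3900.05 × 0.03 = $117.00
Medicare tax: only $106056.43 − $103835.55 = $2220.88 of this check is subject → $2220.88 × 0.02 = $44.42
OASDI: $4186.95 × 0.06 = $251.22
Charitable contribution: $20.33
Total deductions = $286.90 + $682.51 + $117.00 + $117.00 + $44.42 + $251.22 + $20.33 = $1519.38
Net pay = $4186.95 − $1519.38 = $2667.57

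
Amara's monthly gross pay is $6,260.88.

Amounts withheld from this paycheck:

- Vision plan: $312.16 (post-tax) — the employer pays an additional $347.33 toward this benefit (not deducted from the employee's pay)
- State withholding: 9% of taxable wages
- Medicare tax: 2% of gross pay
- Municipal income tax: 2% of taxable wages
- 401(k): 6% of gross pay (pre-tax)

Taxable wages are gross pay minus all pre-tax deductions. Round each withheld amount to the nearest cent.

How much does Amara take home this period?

401(k): $6,260.88 × 0.06 = $375.65
Taxable wages = $6,260.88 − $375.65 = $5,885.23
Municipal income tax: $5,885.23 × 0.02 = $117.70
State withholding: $5,885.23 × 0.09 = $529.67
Medicare tax: $6,260.88 × 0.02 = $125.22
Vision plan: $312.16
(Employer's $347.33 toward vision plan is not withheld from the employee.)
Total deductions = $375.65 + $117.70 + $529.67 + $125.22 + $312.16 = $1,460.40
Net pay = $6,260.88 − $1,460.40 = $4,800.48

$4,800.48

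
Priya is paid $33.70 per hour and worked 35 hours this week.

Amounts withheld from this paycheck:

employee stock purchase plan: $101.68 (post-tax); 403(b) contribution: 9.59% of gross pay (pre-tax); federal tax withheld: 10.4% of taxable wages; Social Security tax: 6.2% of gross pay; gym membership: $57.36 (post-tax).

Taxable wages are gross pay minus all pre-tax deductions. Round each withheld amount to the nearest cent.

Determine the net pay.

$723.32

Gross pay: 35 × $33.70 = $1,179.50
403(b) contribution: $1,179.50 × 0.0959 = $113.11
Taxable wages = $1,179.50 − $113.11 = $1,066.39
Federal tax withheld: $1,066.39 × 0.104 = $110.90
Social Security tax: $1,179.50 × 0.062 = $73.13
Gym membership: $57.36
Employee stock purchase plan: $101.68
Total deductions = $113.11 + $110.90 + $73.13 + $57.36 + $101.68 = $456.18
Net pay = $1,179.50 − $456.18 = $723.32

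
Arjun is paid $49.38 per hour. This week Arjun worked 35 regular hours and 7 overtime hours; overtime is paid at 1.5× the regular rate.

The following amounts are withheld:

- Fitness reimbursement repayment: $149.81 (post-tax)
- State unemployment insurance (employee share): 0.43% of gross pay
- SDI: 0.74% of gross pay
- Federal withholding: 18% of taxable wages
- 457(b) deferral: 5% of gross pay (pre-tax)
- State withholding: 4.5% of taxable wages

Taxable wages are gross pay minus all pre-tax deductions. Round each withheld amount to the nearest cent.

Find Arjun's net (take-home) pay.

Regular pay: 35 × $49.38 = $1,728.30
Overtime pay: 7 × $49.38 × 1.5 = $518.49
Gross pay = $1,728.30 + $518.49 = $2,246.79
457(b) deferral: $2,246.79 × 0.05 = $112.34
Taxable wages = $2,246.79 − $112.34 = $2,134.45
Federal withholding: $2,134.45 × 0.18 = $384.20
State withholding: $2,134.45 × 0.045 = $96.05
State unemployment insurance (employee share): $2,246.79 × 0.0043 = $9.66
SDI: $2,246.79 × 0.0074 = $16.63
Fitness reimbursement repayment: $149.81
Total deductions = $112.34 + $384.20 + $96.05 + $9.66 + $16.63 + $149.81 = $768.69
Net pay = $2,246.79 − $768.69 = $1,478.10

$1,478.10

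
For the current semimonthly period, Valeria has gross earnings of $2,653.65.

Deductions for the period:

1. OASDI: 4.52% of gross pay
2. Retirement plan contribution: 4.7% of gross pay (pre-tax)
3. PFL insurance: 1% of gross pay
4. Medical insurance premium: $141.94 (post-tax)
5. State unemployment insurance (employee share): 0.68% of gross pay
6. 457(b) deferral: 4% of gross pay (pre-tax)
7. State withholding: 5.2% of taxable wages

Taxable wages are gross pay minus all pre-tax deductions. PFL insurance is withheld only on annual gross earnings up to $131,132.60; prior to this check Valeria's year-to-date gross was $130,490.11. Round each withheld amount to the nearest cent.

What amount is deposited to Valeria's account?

$2,010.46

Retirement plan contribution: $2,653.65 × 0.047 = $124.72
457(b) deferral: $2,653.65 × 0.04 = $106.15
Pre-tax total = $124.72 + $106.15 = $230.87
Taxable wages = $2,653.65 − $230.87 = $2,422.78
State withholding: $2,422.78 × 0.052 = $125.98
OASDI: $2,653.65 × 0.0452 = $119.94
PFL insurance: only $131,132.60 − $130,490.11 = $642.49 of this check is subject → $642.49 × 0.01 = $6.42
State unemployment insurance (employee share): $2,653.65 × 0.0068 = $18.04
Medical insurance premium: $141.94
Total deductions = $124.72 + $106.15 + $125.98 + $119.94 + $6.42 + $18.04 + $141.94 = $643.19
Net pay = $2,653.65 − $643.19 = $2,010.46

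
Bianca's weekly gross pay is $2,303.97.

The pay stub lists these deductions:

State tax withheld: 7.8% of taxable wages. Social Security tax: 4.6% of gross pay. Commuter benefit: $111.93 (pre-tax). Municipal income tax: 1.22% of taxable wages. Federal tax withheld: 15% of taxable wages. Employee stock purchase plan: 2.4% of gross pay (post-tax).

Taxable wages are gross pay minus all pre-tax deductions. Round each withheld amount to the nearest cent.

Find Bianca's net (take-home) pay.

$1,504.23

Commuter benefit: $111.93
Taxable wages = $2,303.97 − $111.93 = $2,192.04
Municipal income tax: $2,192.04 × 0.0122 = $26.74
Federal tax withheld: $2,192.04 × 0.15 = $328.81
State tax withheld: $2,192.04 × 0.078 = $170.98
Social Security tax: $2,303.97 × 0.046 = $105.98
Employee stock purchase plan: $2,303.97 × 0.024 = $55.30
Total deductions = $111.93 + $26.74 + $328.81 + $170.98 + $105.98 + $55.30 = $799.74
Net pay = $2,303.97 − $799.74 = $1,504.23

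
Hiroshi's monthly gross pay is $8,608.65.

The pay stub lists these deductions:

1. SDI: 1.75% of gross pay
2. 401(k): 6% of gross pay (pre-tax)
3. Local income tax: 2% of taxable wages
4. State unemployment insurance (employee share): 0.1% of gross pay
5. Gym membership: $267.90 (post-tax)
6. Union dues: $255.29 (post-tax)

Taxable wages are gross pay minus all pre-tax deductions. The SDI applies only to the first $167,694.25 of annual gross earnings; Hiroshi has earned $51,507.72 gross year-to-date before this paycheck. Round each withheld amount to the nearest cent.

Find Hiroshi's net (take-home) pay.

$7,247.84

401(k): $8,608.65 × 0.06 = $516.52
Taxable wages = $8,608.65 − $516.52 = $8,092.13
Local income tax: $8,092.13 × 0.02 = $161.84
SDI: cap not yet reached, full $8,608.65 is subject → $8,608.65 × 0.0175 = $150.65
State unemployment insurance (employee share): $8,608.65 × 0.001 = $8.61
Union dues: $255.29
Gym membership: $267.90
Total deductions = $516.52 + $161.84 + $150.65 + $8.61 + $255.29 + $267.90 = $1,360.81
Net pay = $8,608.65 − $1,360.81 = $7,247.84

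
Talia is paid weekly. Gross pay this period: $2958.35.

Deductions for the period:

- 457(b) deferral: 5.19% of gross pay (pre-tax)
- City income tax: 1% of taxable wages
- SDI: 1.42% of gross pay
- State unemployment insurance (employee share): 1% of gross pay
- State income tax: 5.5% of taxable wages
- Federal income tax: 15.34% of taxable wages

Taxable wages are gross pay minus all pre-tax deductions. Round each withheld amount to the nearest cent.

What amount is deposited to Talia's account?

$2120.65

457(b) deferral: $2958.35 × 0.0519 = $153.54
Taxable wages = $2958.35 − $153.54 = $2804.81
City income tax: $2804.81 × 0.01 = $28.05
Federal income tax: $2804.81 × 0.1534 = $430.26
State income tax: $2804.81 × 0.055 = $154.26
State unemployment insurance (employee share): $2958.35 × 0.01 = $29.58
SDI: $2958.35 × 0.0142 = $42.01
Total deductions = $153.54 + $28.05 + $430.26 + $154.26 + $29.58 + $42.01 = $837.70
Net pay = $2958.35 − $837.70 = $2120.65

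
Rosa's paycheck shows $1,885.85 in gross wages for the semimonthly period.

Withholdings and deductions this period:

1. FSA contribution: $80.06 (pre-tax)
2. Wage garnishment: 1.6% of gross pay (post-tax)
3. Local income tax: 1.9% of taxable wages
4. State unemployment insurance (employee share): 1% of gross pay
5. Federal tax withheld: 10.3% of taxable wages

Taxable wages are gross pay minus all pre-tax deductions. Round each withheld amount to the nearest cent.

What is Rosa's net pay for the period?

$1,536.45

FSA contribution: $80.06
Taxable wages = $1,885.85 − $80.06 = $1,805.79
Federal tax withheld: $1,805.79 × 0.103 = $186.00
Local income tax: $1,805.79 × 0.019 = $34.31
State unemployment insurance (employee share): $1,885.85 × 0.01 = $18.86
Wage garnishment: $1,885.85 × 0.016 = $30.17
Total deductions = $80.06 + $186.00 + $34.31 + $18.86 + $30.17 = $349.40
Net pay = $1,885.85 − $349.40 = $1,536.45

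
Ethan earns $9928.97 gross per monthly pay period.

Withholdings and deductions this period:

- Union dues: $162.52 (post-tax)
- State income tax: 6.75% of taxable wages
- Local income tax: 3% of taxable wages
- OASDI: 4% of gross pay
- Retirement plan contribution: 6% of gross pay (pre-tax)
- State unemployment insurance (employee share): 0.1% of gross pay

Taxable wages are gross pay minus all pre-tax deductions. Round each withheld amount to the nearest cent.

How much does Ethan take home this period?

$7853.63

Retirement plan contribution: $9928.97 × 0.06 = $595.74
Taxable wages = $9928.97 − $595.74 = $9333.23
Local income tax: $9333.23 × 0.03 = $280.00
State income tax: $9333.23 × 0.0675 = $629.99
OASDI: $9928.97 × 0.04 = $397.16
State unemployment insurance (employee share): $9928.97 × 0.001 = $9.93
Union dues: $162.52
Total deductions = $595.74 + $280.00 + $629.99 + $397.16 + $9.93 + $162.52 = $2075.34
Net pay = $9928.97 − $2075.34 = $7853.63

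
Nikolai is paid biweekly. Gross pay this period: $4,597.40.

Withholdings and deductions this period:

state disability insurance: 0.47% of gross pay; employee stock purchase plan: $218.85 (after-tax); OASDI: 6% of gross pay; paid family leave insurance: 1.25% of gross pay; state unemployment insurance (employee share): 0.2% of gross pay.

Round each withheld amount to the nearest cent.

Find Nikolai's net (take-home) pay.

State disability insurance: $4,597.40 × 0.0047 = $21.61
Paid family leave insurance: $4,597.40 × 0.0125 = $57.47
OASDI: $4,597.40 × 0.06 = $275.84
State unemployment insurance (employee share): $4,597.40 × 0.002 = $9.19
Employee stock purchase plan: $218.85
Total deductions = $21.61 + $57.47 + $275.84 + $9.19 + $218.85 = $582.96
Net pay = $4,597.40 − $582.96 = $4,014.44

$4,014.44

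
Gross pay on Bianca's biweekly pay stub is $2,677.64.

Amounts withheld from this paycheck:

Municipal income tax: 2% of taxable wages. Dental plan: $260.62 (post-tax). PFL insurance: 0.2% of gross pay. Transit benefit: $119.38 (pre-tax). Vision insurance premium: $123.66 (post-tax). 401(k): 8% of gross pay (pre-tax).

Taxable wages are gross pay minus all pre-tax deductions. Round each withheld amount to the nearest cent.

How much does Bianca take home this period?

Transit benefit: $119.38
401(k): $2,677.64 × 0.08 = $214.21
Pre-tax total = $119.38 + $214.21 = $333.59
Taxable wages = $2,677.64 − $333.59 = $2,344.05
Municipal income tax: $2,344.05 × 0.02 = $46.88
PFL insurance: $2,677.64 × 0.002 = $5.36
Vision insurance premium: $123.66
Dental plan: $260.62
Total deductions = $119.38 + $214.21 + $46.88 + $5.36 + $123.66 + $260.62 = $770.11
Net pay = $2,677.64 − $770.11 = $1,907.53

$1,907.53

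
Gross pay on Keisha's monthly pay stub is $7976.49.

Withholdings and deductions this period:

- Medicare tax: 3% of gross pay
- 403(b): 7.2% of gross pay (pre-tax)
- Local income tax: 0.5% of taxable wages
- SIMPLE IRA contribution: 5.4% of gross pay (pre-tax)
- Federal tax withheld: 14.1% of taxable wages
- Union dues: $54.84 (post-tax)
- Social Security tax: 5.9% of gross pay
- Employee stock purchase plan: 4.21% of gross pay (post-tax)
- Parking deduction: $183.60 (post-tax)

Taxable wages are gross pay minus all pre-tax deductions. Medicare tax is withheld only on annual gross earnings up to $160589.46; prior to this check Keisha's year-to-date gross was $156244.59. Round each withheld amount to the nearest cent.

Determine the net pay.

403(b): $7976.49 × 0.072 = $574.31
SIMPLE IRA contribution: $7976.49 × 0.054 = $430.73
Pre-tax total = $574.31 + $430.73 = $1005.04
Taxable wages = $7976.49 − $1005.04 = $6971.45
Local income tax: $6971.45 × 0.005 = $34.86
Federal tax withheld: $6971.45 × 0.141 = $982.97
Medicare tax: only $160589.46 − $156244.59 = $4344.87 of this check is subject → $4344.87 × 0.03 = $130.35
Social Security tax: $7976.49 × 0.059 = $470.61
Employee stock purchase plan: $7976.49 × 0.0421 = $335.81
Parking deduction: $183.60
Union dues: $54.84
Total deductions = $574.31 + $430.73 + $34.86 + $982.97 + $130.35 + $470.61 + $335.81 + $183.60 + $54.84 = $3198.08
Net pay = $7976.49 − $3198.08 = $4778.41

$4778.41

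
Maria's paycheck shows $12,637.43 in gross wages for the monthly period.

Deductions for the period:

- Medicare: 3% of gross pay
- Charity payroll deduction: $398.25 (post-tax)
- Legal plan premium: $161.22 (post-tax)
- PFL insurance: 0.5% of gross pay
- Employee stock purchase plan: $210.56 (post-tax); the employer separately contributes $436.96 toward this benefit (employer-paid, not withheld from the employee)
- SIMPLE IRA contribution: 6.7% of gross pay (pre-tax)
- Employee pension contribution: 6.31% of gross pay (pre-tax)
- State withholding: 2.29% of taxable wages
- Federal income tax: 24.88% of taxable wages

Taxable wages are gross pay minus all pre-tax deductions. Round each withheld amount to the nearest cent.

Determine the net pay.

Employee pension contribution: $12,637.43 × 0.0631 = $797.42
SIMPLE IRA contribution: $12,637.43 × 0.067 = $846.71
Pre-tax total = $797.42 + $846.71 = $1,644.13
Taxable wages = $12,637.43 − $1,644.13 = $10,993.30
Federal income tax: $10,993.30 × 0.2488 = $2,735.13
State withholding: $10,993.30 × 0.0229 = $251.75
Medicare: $12,637.43 × 0.03 = $379.12
PFL insurance: $12,637.43 × 0.005 = $63.19
Employee stock purchase plan: $210.56
Charity payroll deduction: $398.25
Legal plan premium: $161.22
(Employer's $436.96 toward employee stock purchase plan is not withheld from the employee.)
Total deductions = $797.42 + $846.71 + $2,735.13 + $251.75 + $379.12 + $63.19 + $210.56 + $398.25 + $161.22 = $5,843.35
Net pay = $12,637.43 − $5,843.35 = $6,794.08

$6,794.08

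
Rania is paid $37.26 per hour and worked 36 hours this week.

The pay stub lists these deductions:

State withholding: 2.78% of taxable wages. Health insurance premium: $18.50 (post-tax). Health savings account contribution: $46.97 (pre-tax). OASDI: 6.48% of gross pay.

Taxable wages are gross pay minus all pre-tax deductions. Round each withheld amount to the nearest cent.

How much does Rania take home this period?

Gross pay: 36 × $37.26 = $1,341.36
Health savings account contribution: $46.97
Taxable wages = $1,341.36 − $46.97 = $1,294.39
State withholding: $1,294.39 × 0.0278 = $35.98
OASDI: $1,341.36 × 0.0648 = $86.92
Health insurance premium: $18.50
Total deductions = $46.97 + $35.98 + $86.92 + $18.50 = $188.37
Net pay = $1,341.36 − $188.37 = $1,152.99

$1,152.99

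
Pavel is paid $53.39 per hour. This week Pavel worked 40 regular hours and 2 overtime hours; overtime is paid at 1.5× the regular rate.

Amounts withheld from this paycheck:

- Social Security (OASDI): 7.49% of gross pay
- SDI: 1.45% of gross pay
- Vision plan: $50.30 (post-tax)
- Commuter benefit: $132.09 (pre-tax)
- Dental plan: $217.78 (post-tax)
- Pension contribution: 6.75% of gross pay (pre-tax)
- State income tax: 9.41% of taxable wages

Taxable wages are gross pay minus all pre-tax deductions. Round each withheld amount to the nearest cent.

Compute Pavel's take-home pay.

$1,346.38

Regular pay: 40 × $53.39 = $2,135.60
Overtime pay: 2 × $53.39 × 1.5 = $160.17
Gross pay = $2,135.60 + $160.17 = $2,295.77
Pension contribution: $2,295.77 × 0.0675 = $154.96
Commuter benefit: $132.09
Pre-tax total = $154.96 + $132.09 = $287.05
Taxable wages = $2,295.77 − $287.05 = $2,008.72
State income tax: $2,008.72 × 0.0941 = $189.02
SDI: $2,295.77 × 0.0145 = $33.29
Social Security (OASDI): $2,295.77 × 0.0749 = $171.95
Vision plan: $50.30
Dental plan: $217.78
Total deductions = $154.96 + $132.09 + $189.02 + $33.29 + $171.95 + $50.30 + $217.78 = $949.39
Net pay = $2,295.77 − $949.39 = $1,346.38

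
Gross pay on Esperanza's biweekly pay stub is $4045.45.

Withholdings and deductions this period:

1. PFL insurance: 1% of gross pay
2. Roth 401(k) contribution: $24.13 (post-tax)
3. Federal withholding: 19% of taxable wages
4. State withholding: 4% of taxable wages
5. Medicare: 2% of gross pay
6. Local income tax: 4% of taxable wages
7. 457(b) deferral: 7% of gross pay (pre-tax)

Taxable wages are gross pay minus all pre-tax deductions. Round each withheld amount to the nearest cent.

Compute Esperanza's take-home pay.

$2600.97

457(b) deferral: $4045.45 × 0.07 = $283.18
Taxable wages = $4045.45 − $283.18 = $3762.27
Federal withholding: $3762.27 × 0.19 = $714.83
State withholding: $3762.27 × 0.04 = $150.49
Local income tax: $3762.27 × 0.04 = $150.49
PFL insurance: $4045.45 × 0.01 = $40.45
Medicare: $4045.45 × 0.02 = $80.91
Roth 401(k) contribution: $24.13
Total deductions = $283.18 + $714.83 + $150.49 + $150.49 + $40.45 + $80.91 + $24.13 = $1444.48
Net pay = $4045.45 − $1444.48 = $2600.97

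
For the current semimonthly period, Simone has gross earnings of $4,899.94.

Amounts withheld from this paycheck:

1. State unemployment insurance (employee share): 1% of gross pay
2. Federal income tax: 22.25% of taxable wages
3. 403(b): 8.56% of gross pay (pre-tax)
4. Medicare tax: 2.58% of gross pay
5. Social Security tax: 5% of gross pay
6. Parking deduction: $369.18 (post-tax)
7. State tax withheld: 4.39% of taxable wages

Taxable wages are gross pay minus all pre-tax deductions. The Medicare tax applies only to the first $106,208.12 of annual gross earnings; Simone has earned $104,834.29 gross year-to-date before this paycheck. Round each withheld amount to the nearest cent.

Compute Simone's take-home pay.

403(b): $4,899.94 × 0.0856 = $419.43
Taxable wages = $4,899.94 − $419.43 = $4,480.51
Federal income tax: $4,480.51 × 0.2225 = $996.91
State tax withheld: $4,480.51 × 0.0439 = $196.69
Social Security tax: $4,899.94 × 0.05 = $245.00
State unemployment insurance (employee share): $4,899.94 × 0.01 = $49.00
Medicare tax: only $106,208.12 − $104,834.29 = $1,373.83 of this check is subject → $1,373.83 × 0.0258 = $35.44
Parking deduction: $369.18
Total deductions = $419.43 + $996.91 + $196.69 + $245.00 + $49.00 + $35.44 + $369.18 = $2,311.65
Net pay = $4,899.94 − $2,311.65 = $2,588.29

$2,588.29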